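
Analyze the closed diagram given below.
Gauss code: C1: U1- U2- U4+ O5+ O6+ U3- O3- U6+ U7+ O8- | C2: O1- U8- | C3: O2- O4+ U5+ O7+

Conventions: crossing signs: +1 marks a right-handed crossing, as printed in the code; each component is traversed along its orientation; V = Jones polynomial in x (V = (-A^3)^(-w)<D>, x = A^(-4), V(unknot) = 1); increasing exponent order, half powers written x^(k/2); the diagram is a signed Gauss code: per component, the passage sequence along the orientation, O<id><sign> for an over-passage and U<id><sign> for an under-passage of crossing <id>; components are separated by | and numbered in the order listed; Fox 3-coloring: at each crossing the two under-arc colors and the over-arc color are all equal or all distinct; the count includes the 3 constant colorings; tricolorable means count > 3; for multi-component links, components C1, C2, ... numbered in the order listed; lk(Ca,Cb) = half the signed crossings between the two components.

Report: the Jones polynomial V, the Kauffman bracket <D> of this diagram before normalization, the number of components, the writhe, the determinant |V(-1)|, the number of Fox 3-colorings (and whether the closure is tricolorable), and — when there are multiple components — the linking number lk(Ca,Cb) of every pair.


V(x) = x^-2 + 2 + x^2
bracket: A^-8 + 2 + A^8, w = 0
3 components, writhe 0, over 8 crossings
lk(C1,C2) = -1
linking number lk(C1,C3) = +1
lk(C2,C3): 0
det 4, colorings 3 of 3^8 — not tricolorable
observation: span 4 respects span(V) <= c + mu - 1 = 10 for this 3-component diagram


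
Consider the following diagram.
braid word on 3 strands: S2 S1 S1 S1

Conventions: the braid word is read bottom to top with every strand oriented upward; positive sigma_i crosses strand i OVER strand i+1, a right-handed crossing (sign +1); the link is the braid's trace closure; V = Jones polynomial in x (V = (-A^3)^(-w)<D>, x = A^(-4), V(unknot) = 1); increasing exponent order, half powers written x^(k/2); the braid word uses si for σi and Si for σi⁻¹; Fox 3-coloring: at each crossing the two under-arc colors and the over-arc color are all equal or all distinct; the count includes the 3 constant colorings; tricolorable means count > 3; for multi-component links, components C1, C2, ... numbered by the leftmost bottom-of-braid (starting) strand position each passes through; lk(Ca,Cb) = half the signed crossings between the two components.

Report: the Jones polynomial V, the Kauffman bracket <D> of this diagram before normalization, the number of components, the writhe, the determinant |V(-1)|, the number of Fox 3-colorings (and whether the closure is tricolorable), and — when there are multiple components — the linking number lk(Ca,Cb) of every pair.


V = -x^-4 + x^-3 + x^-1
<D> = A^-8 + 1 - A^4 (w = -4)
1 component over 4 crossings, w = -4
9 Fox colorings among 3^4, |V(-1)| = 3: tricolorable
why: |V(-1)| = 3: so tricolorable, since 3 divides 3


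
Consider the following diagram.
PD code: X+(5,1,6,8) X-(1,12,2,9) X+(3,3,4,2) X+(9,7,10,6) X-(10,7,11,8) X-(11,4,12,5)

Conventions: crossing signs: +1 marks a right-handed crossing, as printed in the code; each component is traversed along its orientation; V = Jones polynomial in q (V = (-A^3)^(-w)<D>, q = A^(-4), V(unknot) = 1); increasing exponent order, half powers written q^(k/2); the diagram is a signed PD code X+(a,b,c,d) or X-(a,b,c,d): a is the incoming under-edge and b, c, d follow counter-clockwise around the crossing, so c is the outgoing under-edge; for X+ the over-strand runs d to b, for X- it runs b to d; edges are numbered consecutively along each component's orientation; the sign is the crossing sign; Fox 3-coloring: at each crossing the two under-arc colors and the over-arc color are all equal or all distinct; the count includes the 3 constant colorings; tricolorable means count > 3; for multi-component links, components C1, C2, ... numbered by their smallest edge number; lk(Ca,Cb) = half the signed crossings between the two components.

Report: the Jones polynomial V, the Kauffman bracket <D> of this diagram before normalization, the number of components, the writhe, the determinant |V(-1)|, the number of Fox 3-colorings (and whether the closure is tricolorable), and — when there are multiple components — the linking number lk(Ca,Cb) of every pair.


Jones polynomial: V(q) = -q^(-5/2) - q^(-1/2)
<D> = -A^2 - A^10; writhe 0
components 2, writhe 0 (6 crossings)
linking number lk(C1,C2) = -1
3-colorings: 3 of 3^6, det 2 — not tricolorable
note: the 1 component pair carries total linking -1


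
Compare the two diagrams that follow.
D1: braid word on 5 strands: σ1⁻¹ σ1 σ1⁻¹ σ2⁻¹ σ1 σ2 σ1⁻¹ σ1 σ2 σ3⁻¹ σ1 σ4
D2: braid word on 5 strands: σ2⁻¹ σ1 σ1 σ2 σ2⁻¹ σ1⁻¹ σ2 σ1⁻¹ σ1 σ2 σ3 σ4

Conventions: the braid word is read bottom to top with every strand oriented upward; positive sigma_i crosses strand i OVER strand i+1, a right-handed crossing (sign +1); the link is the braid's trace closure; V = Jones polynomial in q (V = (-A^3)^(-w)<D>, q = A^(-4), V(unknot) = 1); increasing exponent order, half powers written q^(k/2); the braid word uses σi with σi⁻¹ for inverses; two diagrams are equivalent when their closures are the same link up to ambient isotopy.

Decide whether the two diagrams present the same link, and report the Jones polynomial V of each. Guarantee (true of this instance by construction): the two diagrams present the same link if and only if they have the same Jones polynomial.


equivalent: yes
D1 (bracket A^6; 12 crossings at w = +2): V = 1
V(D2) = 1  [12 crossings, <D> = A^12, w = +4]
observation: one V(q) for all 2 diagrams — one class (guaranteed)


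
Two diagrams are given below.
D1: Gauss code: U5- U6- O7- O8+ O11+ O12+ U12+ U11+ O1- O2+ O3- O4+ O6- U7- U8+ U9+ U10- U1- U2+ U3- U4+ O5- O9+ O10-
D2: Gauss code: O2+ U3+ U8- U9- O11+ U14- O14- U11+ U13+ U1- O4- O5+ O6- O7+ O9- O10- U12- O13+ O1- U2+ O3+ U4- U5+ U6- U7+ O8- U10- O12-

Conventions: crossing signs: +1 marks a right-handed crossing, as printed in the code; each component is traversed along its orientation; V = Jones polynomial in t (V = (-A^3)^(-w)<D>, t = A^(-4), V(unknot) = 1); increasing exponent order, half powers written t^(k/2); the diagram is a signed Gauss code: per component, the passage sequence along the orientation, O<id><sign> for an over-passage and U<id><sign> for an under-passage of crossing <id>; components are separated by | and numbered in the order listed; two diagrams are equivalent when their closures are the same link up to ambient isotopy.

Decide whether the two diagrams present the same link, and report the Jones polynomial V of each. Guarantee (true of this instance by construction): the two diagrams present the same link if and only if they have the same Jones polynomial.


equivalent: yes
D1 (bracket 1; 12 crossings at w = 0): V = 1
V(D2) = 1  (w -2, c 14, <D> = A^-6)
key observation: from 12 to 14 crossings by R-moves: one link, two diagrams


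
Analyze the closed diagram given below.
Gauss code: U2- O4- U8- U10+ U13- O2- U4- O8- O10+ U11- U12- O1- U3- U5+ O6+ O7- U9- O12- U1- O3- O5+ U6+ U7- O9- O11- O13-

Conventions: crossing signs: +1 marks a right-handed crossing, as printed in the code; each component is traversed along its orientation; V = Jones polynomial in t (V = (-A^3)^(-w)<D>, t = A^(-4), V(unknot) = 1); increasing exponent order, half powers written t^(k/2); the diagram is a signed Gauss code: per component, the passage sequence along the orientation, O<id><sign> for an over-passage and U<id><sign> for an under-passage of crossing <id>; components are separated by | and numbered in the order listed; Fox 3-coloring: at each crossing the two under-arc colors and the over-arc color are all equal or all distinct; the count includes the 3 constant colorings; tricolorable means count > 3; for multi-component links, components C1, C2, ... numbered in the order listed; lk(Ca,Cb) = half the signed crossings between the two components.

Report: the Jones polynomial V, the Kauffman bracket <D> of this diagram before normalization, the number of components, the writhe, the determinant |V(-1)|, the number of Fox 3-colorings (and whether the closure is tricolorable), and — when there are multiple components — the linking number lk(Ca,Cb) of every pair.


Jones polynomial: V(t) = t^-8 - 2t^-7 + t^-6 - 2t^-5 + 2t^-4 + t^-2
<D> = -A^-13 - 2A^-5 + 2A^-1 - A^3 + 2A^7 - A^11; writhe -7
components 1, writhe -7 (13 crossings)
3-colorings: 27 of 3^13, det 9 — tricolorable
note: w = -7 (over 13 crossings) is diagram-only; (-A^3)^(7) removes it from V


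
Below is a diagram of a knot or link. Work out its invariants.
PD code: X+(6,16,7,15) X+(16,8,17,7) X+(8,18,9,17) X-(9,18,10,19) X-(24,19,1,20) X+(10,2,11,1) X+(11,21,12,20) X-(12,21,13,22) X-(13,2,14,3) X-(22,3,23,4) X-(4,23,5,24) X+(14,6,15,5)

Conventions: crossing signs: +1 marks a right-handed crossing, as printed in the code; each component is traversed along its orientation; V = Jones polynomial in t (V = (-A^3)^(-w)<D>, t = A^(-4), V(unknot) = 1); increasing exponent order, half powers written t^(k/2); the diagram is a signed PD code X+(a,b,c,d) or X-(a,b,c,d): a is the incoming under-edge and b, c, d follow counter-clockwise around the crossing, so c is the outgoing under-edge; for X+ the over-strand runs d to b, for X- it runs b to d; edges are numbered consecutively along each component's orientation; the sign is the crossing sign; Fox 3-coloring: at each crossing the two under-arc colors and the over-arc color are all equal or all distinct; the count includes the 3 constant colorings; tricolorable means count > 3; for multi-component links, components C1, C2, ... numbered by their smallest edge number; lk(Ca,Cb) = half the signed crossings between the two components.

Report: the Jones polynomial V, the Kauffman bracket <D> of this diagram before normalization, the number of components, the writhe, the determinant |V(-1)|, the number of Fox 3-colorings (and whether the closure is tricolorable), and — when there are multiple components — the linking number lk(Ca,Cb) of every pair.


V = -t^-3 + t^-2 - t^-1 + 3 - t + t^2 - t^3
<D> = -A^-12 + A^-8 - A^-4 + 3 - A^4 + A^8 - A^12 (w = 0)
1 component over 12 crossings, w = 0
27 Fox colorings among 3^12, |V(-1)| = 9: tricolorable
why: |V(-1)| = 9: so tricolorable, since 3 divides 9


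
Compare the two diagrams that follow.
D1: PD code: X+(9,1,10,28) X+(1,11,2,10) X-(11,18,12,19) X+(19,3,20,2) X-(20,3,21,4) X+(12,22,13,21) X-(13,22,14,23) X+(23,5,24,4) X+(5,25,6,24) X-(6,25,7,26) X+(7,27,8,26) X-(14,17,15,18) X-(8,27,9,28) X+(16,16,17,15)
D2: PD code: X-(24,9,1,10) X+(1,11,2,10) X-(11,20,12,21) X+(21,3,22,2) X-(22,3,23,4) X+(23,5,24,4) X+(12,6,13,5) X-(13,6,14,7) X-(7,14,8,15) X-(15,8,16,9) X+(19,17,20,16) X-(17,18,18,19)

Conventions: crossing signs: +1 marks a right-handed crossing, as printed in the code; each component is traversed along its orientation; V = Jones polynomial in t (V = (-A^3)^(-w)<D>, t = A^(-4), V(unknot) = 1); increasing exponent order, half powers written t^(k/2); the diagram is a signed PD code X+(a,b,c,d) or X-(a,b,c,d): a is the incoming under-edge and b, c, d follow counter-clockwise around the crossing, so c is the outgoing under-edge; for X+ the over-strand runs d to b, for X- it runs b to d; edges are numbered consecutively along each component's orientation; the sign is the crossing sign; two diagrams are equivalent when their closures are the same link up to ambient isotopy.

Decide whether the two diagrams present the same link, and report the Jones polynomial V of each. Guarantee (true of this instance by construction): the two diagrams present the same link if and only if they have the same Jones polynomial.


equivalent: no
D1 (bracket -A^-10 + A^-6 + A^2; 14 crossings at w = +2): V = t + t^3 - t^4
V(D2) = -t^-4 + t^-3 + t^-1  [12 crossings, <D> = A^-2 + A^6 - A^10, w = -2]
observation: V(t) takes 2 values over 2 diagrams, fixing the grouping


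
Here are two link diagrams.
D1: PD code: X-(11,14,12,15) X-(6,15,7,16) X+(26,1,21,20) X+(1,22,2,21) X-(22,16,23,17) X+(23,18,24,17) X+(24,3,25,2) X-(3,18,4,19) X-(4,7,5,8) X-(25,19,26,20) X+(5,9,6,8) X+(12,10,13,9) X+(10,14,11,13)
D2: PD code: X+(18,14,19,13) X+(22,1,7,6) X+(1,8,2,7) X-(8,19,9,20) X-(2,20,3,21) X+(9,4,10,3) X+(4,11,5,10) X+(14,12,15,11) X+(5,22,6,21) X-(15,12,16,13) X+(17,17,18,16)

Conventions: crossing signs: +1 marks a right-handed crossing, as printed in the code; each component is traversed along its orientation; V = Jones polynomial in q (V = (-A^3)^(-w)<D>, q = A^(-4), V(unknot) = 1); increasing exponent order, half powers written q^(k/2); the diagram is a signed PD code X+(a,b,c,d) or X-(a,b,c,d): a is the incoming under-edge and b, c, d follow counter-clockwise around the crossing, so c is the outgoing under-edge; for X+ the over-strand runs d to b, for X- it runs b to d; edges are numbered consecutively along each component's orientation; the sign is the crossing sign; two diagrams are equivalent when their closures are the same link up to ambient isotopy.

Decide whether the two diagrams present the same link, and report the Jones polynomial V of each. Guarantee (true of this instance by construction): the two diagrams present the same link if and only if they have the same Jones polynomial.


equivalent: no
D1 (bracket A^-7 + A; 13 crossings at w = +1): V = -q^(1/2) - q^(5/2)
V(D2) = -q^(3/2) - q^(7/2) + q^(9/2) - q^(11/2)  (w +5, c 11, <D> = A^-7 - A^-3 + A + A^9)
key observation: 2 classes among 2 diagrams; unequal V(q) rules out equality


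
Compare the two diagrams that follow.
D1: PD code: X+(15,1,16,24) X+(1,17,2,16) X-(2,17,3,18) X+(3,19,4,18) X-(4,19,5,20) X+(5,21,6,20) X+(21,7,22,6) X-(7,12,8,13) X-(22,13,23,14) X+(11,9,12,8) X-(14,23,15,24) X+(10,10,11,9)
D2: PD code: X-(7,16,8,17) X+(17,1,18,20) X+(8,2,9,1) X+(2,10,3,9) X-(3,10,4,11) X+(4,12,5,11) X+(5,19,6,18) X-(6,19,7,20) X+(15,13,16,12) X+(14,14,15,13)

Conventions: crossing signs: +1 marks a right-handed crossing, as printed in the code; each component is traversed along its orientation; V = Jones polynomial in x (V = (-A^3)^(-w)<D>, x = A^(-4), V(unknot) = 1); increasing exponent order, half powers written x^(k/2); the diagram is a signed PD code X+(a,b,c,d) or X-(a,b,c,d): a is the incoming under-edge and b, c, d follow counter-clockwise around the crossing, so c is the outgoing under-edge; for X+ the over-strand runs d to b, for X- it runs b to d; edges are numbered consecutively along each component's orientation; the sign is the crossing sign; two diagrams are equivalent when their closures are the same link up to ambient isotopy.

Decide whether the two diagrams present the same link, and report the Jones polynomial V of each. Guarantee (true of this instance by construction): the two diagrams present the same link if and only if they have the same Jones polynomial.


equivalent: yes
V(D1) = 1  (w +2, c 12, <D> = A^6)
D2 (bracket A^12; 10 crossings at w = +4): V = 1
why: one V(x) for all 2 diagrams — one class (guaranteed)


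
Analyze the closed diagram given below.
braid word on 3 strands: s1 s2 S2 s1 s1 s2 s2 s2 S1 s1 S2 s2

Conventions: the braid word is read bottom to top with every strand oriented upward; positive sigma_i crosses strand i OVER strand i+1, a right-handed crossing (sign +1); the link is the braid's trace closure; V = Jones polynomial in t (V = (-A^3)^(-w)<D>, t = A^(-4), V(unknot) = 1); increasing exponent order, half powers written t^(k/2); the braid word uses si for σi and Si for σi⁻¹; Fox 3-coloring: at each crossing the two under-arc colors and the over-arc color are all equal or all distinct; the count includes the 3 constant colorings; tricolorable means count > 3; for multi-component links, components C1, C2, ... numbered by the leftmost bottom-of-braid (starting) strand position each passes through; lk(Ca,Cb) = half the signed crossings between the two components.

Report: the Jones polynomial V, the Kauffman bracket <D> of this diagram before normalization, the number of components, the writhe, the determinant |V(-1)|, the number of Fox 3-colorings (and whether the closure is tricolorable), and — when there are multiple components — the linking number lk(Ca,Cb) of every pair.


V = t^2 + 2t^4 - 2t^5 + t^6 - 2t^7 + t^8
<D> = A^-14 - 2A^-10 + A^-6 - 2A^-2 + 2A^2 + A^10 (w = +6)
1 component over 12 crossings, w = +6
27 Fox colorings among 3^12, |V(-1)| = 9: tricolorable
why: |V(-1)| = 9: so tricolorable, since 3 divides 9


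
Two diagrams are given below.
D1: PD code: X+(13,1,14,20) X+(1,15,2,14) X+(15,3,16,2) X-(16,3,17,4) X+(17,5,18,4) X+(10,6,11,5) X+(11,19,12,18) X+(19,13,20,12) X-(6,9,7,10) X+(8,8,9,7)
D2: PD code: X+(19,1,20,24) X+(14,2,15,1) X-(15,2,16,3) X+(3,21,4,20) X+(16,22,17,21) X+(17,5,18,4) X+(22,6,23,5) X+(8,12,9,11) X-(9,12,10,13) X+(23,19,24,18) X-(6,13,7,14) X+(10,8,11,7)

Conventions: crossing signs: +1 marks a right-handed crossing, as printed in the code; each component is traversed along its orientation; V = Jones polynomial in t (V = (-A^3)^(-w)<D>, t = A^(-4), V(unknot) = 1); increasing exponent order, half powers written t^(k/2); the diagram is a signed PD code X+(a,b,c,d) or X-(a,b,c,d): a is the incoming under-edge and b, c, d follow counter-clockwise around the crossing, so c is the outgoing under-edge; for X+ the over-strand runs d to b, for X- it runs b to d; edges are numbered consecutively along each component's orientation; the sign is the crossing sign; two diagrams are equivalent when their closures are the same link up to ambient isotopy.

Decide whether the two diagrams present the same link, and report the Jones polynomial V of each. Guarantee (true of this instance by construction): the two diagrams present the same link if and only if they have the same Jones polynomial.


same link: yes
V(D1) = t^2 + t^4 - t^5 + t^6 - t^7  [10 crossings, <D> = -A^-10 + A^-6 - A^-2 + A^2 + A^10, w = +6]
V(D2) = t^2 + t^4 - t^5 + t^6 - t^7  [12 crossings, <D> = -A^-10 + A^-6 - A^-2 + A^2 + A^10, w = +6]
insight: Reidemeister moves carry D1 (10 crossings) to D2 (12)


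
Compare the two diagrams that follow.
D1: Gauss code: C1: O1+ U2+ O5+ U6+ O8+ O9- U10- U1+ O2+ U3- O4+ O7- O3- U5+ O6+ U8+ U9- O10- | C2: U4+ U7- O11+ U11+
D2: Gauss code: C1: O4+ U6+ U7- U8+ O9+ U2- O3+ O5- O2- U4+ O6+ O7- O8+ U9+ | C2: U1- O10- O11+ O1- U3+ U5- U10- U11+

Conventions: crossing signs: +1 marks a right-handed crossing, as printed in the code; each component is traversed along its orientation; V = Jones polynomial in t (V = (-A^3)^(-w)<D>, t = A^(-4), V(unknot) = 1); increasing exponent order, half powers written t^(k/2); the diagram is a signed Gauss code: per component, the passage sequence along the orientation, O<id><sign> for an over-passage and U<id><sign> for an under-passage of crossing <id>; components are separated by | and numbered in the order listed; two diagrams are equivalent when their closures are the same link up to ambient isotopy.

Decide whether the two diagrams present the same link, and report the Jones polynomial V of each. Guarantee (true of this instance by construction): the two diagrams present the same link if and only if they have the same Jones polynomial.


same link: yes
V(D1) = -t^(1/2) - t^(3/2) - t^(5/2) + t^(9/2)  [11 crossings, <D> = -A^-9 + A^-1 + A^3 + A^7, w = +3]
D2 (bracket -A^-15 + A^-7 + A^-3 + A; 11 crossings at w = +1): V = -t^(1/2) - t^(3/2) - t^(5/2) + t^(9/2)
note: one V(t) for all 2 diagrams — one class (guaranteed)


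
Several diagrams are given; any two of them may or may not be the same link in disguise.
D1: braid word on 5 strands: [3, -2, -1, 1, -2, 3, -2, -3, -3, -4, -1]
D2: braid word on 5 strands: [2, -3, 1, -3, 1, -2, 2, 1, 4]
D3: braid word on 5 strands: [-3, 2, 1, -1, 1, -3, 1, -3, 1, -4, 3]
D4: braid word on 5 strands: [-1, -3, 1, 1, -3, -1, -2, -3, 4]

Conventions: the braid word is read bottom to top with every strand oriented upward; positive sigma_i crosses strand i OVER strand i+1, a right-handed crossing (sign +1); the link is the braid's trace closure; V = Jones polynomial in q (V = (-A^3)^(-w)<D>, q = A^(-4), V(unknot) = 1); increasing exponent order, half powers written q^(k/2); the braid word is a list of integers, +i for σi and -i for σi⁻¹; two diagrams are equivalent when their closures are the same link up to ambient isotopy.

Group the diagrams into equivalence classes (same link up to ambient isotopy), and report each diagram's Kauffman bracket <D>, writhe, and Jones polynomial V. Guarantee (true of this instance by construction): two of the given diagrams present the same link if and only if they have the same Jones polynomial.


equivalence classes: {D1} | {D2, D3} | {D4}
D1 (bracket A^-13 + A^-5; 11 crossings at w = -5): V = -q^(-5/2) - q^(-1/2)
D2 (bracket -A^-5 + A^-1 - A^3 + 2A^7 + A^15; 9 crossings at w = +3): V = -q^(-3/2) - 2q^(1/2) + q^(3/2) - q^(5/2) + q^(7/2)
D3 (bracket -A^-11 + A^-7 - A^-3 + 2A + A^9; 11 crossings at w = +1): V = -q^(-3/2) - 2q^(1/2) + q^(3/2) - q^(5/2) + q^(7/2)
D4 (bracket A^-7 + A^-3 + A - A^9; 9 crossings at w = -3): V = q^(-9/2) - q^(-5/2) - q^(-3/2) - q^(-1/2)
observation: 3 classes among 4 diagrams; unequal V(q) rules out equality


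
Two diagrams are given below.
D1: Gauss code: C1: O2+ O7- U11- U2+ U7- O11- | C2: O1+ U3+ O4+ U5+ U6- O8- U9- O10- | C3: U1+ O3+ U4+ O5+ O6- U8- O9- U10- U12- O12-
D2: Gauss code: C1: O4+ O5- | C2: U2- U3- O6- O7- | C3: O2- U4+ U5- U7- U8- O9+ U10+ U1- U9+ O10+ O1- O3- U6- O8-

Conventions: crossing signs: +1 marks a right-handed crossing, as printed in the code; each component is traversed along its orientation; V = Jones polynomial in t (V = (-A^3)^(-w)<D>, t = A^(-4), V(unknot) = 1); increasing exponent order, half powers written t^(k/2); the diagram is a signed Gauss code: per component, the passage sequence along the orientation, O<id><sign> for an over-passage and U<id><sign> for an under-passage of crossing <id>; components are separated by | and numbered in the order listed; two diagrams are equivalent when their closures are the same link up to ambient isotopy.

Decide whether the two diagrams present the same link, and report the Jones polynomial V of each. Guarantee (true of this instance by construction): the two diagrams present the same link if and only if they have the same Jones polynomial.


same link: no
V(D1) = t^-1 + 2 + t  [12 crossings, <D> = A^-10 + 2A^-6 + A^-2, w = -2]
D2 (bracket A^-8 + A^-4 + 1 + A^12; 10 crossings at w = -4): V = t^-6 + t^-3 + t^-2 + t^-1
note: 2 values of V(t) split the 2 diagrams


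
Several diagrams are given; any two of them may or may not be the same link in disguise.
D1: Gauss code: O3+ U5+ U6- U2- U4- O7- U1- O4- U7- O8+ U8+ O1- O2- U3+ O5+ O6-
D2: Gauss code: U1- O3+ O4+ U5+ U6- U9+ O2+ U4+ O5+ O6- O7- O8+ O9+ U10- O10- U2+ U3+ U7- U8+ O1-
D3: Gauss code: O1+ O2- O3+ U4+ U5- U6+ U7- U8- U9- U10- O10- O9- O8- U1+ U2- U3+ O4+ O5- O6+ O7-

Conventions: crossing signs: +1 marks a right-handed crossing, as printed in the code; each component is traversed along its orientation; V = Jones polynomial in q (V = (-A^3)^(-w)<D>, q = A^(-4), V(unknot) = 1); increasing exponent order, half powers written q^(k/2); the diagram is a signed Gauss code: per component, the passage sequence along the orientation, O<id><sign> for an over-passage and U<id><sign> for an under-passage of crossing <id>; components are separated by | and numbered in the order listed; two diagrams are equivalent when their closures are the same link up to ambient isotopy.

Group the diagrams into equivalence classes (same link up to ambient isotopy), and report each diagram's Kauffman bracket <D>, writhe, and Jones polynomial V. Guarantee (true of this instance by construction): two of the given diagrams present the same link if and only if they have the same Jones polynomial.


classes: {D1} | {D2} | {D3}
V(D1) = -q^-4 + q^-3 + q^-1  [8 crossings, <D> = A^-2 + A^6 - A^10, w = -2]
D2 (bracket -A^-10 + A^-6 + A^2; 10 crossings at w = +2): V = q + q^3 - q^4
D3 (bracket A^-6; 10 crossings at w = -2): V = 1
note: 3 values of V(q) split the 3 diagrams


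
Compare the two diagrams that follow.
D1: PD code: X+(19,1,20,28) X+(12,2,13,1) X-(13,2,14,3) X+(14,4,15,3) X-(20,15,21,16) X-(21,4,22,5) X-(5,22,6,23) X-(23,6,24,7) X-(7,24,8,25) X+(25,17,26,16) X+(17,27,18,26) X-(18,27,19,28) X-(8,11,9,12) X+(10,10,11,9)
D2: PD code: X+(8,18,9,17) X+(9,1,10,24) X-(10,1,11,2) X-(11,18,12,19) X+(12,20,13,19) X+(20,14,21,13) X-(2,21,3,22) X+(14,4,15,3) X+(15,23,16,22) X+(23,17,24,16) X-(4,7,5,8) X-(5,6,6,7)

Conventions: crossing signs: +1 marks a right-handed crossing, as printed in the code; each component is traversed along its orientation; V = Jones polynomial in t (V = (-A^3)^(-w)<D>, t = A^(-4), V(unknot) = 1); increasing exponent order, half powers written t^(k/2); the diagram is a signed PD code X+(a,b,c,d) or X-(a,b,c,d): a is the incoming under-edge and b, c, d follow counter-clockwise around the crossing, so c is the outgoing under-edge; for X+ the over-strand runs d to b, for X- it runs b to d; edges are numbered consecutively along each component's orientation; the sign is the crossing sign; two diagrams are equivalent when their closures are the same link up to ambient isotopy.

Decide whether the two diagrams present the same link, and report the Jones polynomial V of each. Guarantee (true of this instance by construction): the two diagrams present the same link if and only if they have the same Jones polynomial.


equivalent: no
D1 (bracket A^-10 - A^-6 + 2A^-2 - 2A^2 + 2A^6 - 2A^10 + A^14; 14 crossings at w = -2): V = t^-5 - 2t^-4 + 2t^-3 - 2t^-2 + 2t^-1 - 1 + t
V(D2) = t - t^2 + 2t^3 - t^4 + t^5 - t^6  (w +2, c 12, <D> = -A^-18 + A^-14 - A^-10 + 2A^-6 - A^-2 + A^2)
key observation: comparing 2 Jones polynomials yields 2 groups


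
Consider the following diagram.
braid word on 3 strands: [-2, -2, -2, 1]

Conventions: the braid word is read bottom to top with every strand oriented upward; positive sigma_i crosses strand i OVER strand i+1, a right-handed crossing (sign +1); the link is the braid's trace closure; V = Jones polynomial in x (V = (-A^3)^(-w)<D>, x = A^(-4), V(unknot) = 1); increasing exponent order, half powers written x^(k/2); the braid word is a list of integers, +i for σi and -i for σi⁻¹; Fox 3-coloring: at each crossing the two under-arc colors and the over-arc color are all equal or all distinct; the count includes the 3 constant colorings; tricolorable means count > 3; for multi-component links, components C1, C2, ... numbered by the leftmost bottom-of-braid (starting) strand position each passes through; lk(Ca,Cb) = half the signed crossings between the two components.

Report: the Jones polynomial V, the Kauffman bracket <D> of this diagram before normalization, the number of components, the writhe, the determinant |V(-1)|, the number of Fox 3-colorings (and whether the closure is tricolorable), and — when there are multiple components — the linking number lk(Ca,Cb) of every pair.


V(x) = -x^-4 + x^-3 + x^-1
bracket: A^-2 + A^6 - A^10, w = -2
1 component, writhe -2, over 4 crossings
det 3, colorings 9 of 3^4 — tricolorable
observation: det 3 = |V(-1)|; divisible by 3, so tricolorable


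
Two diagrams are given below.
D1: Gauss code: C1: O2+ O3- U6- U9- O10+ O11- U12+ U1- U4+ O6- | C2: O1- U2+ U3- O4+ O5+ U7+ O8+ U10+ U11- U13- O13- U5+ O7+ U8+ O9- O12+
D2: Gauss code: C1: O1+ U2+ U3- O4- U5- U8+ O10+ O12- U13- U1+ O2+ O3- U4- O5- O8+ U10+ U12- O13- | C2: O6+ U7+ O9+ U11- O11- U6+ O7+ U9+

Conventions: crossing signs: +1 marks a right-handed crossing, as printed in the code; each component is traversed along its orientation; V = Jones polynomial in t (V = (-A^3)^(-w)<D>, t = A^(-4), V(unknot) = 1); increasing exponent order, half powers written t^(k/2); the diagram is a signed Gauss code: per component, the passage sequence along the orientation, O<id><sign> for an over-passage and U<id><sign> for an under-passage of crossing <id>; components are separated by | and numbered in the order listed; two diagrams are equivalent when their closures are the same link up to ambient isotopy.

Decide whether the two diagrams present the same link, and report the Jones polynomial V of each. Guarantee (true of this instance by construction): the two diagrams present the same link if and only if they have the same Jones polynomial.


equivalent: yes
D1 (bracket -A^-15 + A^-7 + A^-3 + A; 13 crossings at w = +1): V = -t^(1/2) - t^(3/2) - t^(5/2) + t^(9/2)
V(D2) = -t^(1/2) - t^(3/2) - t^(5/2) + t^(9/2)  (w +1, c 13, <D> = -A^-15 + A^-7 + A^-3 + A)
key observation: one V(t) for all 2 diagrams — one class (guaranteed)


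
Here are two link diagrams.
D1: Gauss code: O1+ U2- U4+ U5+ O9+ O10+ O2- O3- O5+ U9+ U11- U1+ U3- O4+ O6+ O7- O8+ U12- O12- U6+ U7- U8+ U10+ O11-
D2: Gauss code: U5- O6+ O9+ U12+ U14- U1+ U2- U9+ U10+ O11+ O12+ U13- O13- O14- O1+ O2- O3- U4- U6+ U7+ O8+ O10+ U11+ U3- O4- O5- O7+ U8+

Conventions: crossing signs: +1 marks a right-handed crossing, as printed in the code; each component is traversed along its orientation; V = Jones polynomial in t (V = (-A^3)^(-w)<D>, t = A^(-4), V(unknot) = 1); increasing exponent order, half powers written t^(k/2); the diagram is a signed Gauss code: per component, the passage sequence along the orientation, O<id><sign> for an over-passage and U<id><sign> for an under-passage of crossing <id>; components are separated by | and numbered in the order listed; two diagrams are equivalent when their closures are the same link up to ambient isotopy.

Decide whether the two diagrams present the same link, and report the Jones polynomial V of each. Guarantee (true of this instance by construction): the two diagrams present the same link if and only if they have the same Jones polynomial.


same link: yes
V(D1) = 1  [12 crossings, <D> = A^6, w = +2]
V(D2) = 1  [14 crossings, <D> = A^6, w = +2]
insight: from 12 to 14 crossings by R-moves: one link, two diagrams


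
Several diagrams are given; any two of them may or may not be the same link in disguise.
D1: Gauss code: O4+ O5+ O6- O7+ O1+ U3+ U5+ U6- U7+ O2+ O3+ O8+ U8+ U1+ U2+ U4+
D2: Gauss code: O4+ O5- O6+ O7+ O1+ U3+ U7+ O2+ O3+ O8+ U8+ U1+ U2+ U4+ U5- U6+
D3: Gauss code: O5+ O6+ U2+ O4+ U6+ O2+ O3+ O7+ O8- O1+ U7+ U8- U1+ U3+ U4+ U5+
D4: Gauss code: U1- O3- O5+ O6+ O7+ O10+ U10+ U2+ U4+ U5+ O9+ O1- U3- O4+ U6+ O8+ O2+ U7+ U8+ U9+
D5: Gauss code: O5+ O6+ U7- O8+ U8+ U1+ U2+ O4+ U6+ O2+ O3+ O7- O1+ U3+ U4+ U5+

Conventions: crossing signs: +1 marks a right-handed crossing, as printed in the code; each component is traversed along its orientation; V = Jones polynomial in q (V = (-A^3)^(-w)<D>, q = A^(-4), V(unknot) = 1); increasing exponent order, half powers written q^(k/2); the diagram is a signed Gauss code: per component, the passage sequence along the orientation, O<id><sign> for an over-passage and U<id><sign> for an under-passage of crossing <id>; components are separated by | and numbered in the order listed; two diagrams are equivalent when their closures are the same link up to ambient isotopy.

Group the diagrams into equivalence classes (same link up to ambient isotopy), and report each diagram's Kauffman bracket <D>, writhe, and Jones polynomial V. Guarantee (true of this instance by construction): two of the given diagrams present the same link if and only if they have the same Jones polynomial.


classes: {D1, D2, D3, D4, D5}
V(D1) = q + q^3 - q^4  [8 crossings, <D> = -A^2 + A^6 + A^14, w = +6]
V(D2) = q + q^3 - q^4  [8 crossings, <D> = -A^2 + A^6 + A^14, w = +6]
V(D3) = q + q^3 - q^4  (w +6, c 8, <D> = -A^2 + A^6 + A^14)
V(D4) = q + q^3 - q^4  (w +6, c 10, <D> = -A^2 + A^6 + A^14)
D5 (bracket -A^2 + A^6 + A^14; 8 crossings at w = +6): V = q + q^3 - q^4
note: one V(q) for all 5 diagrams — one class (guaranteed)


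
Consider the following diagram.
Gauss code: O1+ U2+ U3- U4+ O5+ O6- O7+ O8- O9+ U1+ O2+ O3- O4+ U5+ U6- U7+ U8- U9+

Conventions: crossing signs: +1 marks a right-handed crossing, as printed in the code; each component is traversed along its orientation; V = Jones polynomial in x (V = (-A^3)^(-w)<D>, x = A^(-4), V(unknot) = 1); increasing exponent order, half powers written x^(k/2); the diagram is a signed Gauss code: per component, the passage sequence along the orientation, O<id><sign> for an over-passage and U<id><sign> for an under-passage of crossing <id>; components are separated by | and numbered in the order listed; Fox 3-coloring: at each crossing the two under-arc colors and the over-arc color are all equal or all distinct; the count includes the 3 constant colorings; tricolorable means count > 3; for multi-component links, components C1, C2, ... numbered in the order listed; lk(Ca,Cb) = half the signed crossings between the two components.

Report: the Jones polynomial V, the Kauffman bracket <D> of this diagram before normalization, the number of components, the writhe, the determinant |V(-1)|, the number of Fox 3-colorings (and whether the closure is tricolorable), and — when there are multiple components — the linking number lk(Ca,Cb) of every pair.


V = x + x^3 - x^4
<D> = A^-7 - A^-3 - A^5 (w = +3)
1 component over 9 crossings, w = +3
9 Fox colorings among 3^9, |V(-1)| = 3: tricolorable
why: |V(-1)| = 3: so tricolorable, since 3 divides 3


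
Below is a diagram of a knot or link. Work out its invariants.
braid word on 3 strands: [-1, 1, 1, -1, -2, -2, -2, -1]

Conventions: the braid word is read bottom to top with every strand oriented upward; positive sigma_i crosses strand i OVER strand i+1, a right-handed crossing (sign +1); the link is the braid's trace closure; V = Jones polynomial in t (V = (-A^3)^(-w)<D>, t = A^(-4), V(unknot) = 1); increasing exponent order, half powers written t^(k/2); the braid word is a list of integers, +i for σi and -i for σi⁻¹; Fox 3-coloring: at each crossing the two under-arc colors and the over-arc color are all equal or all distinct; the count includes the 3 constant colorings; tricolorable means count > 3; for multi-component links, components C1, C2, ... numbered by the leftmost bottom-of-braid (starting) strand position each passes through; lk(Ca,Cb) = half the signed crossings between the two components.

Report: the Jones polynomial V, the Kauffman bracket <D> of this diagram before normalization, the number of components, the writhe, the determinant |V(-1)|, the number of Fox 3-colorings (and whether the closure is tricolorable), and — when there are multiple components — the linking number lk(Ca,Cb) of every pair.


V(t) = -t^-4 + t^-3 + t^-1
bracket: A^-8 + 1 - A^4, w = -4
1 component, writhe -4, over 8 crossings
det 3, colorings 9 of 3^8 — tricolorable
observation: w = -4 shifts under R1 moves; the (-A^3)^(4) factor cancels that in V


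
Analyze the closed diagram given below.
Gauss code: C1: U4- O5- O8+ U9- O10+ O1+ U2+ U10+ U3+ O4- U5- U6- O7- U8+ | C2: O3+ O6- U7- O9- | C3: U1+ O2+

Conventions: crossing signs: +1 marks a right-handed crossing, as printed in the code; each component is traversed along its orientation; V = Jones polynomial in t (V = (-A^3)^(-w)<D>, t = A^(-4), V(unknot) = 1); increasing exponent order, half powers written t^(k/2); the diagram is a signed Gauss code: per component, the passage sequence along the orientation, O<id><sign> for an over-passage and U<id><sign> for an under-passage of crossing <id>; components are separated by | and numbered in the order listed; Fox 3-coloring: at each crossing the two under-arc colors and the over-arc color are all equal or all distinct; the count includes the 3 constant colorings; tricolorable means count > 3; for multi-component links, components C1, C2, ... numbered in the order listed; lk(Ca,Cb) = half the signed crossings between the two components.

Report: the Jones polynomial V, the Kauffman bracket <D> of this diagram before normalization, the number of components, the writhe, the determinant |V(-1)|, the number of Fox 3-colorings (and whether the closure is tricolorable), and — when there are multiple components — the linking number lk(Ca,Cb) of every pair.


V = t^-2 + 2 + t^2
<D> = A^-8 + 2 + A^8 (w = 0)
3 components over 10 crossings, w = 0
lk(C1,C2): -1
lk(C1,C3) = +1
linking number lk(C2,C3) = 0
3 Fox colorings among 3^10, |V(-1)| = 4: not tricolorable
why: V is palindromic (span 4, det 4): t -> 1/t fixes it; necessary, not sufficient, for amphichirality


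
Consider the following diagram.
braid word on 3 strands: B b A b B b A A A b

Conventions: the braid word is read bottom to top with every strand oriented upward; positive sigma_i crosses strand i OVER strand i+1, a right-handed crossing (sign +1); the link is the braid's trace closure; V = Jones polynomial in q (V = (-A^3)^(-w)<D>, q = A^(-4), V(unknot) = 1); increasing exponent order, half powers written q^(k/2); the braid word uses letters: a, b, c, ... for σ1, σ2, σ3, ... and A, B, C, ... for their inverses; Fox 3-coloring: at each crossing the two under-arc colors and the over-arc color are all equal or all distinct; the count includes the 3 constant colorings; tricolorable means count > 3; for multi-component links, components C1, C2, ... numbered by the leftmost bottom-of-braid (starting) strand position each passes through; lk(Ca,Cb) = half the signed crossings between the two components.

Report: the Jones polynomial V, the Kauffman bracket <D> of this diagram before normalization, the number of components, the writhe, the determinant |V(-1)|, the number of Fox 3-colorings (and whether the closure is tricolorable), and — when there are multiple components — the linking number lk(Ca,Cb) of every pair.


Jones polynomial: V(q) = q^-5 - 2q^-4 + 2q^-3 - 2q^-2 + 2q^-1 - 1 + q
<D> = A^-10 - A^-6 + 2A^-2 - 2A^2 + 2A^6 - 2A^10 + A^14; writhe -2
components 1, writhe -2 (10 crossings)
3-colorings: 3 of 3^10, det 11 — not tricolorable
note: w = -2 (over 10 crossings) is diagram-only; (-A^3)^(2) removes it from V


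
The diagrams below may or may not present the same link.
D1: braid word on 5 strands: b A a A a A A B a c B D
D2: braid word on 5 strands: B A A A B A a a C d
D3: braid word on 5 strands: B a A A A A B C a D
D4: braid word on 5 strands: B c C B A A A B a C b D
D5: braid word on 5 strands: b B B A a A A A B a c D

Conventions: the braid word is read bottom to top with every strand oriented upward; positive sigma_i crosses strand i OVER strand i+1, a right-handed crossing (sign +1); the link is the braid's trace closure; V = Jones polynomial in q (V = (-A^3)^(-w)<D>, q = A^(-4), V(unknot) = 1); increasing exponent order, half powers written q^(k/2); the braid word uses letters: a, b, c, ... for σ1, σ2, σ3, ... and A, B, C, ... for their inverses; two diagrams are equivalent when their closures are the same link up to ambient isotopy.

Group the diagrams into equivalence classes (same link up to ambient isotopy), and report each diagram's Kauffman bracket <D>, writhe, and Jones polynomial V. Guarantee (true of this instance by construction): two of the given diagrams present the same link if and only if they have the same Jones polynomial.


grouping into links: {D1} | {D2, D3, D4, D5}
V(D1) = 1  (w -2, c 12, <D> = A^-6)
V(D2) = -q^-6 + q^-5 - q^-4 + 2q^-3 - q^-2 + q^-1  (w -4, c 10, <D> = A^-8 - A^-4 + 2 - A^4 + A^8 - A^12)
V(D3) = -q^-6 + q^-5 - q^-4 + 2q^-3 - q^-2 + q^-1  [10 crossings, <D> = A^-14 - A^-10 + 2A^-6 - A^-2 + A^2 - A^6, w = -6]
V(D4) = -q^-6 + q^-5 - q^-4 + 2q^-3 - q^-2 + q^-1  [12 crossings, <D> = A^-14 - A^-10 + 2A^-6 - A^-2 + A^2 - A^6, w = -6]
D5 (bracket A^-8 - A^-4 + 2 - A^4 + A^8 - A^12; 12 crossings at w = -4): V = -q^-6 + q^-5 - q^-4 + 2q^-3 - q^-2 + q^-1
why: 2 values of V(q) split the 5 diagrams


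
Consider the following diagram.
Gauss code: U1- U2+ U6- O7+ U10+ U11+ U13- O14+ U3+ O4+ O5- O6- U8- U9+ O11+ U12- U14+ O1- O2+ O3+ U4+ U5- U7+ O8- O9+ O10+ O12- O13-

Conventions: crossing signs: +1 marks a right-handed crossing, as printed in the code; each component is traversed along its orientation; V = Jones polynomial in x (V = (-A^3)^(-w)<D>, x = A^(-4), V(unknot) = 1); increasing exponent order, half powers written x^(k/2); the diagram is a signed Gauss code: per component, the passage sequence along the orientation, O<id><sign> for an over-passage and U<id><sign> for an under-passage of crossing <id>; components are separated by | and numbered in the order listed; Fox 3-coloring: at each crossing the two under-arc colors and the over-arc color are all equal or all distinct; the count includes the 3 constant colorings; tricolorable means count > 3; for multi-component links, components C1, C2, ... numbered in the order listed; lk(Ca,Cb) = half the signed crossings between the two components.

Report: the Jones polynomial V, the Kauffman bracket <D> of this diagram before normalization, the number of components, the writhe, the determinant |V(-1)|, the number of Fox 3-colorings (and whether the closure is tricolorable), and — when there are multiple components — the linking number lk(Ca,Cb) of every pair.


Jones polynomial: V(x) = x^-1 - 1 + 2x - 2x^2 + 2x^3 - 2x^4 + x^5
<D> = A^-14 - 2A^-10 + 2A^-6 - 2A^-2 + 2A^2 - A^6 + A^10; writhe +2
components 1, writhe +2 (14 crossings)
3-colorings: 3 of 3^14, det 11 — not tricolorable
note: the span of V is 6, forcing >= 6 crossings in any diagram
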